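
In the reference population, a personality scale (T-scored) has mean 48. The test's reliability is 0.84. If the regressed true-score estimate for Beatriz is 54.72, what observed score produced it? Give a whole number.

T̂ = ρX + (1 − ρ)μ  ⇒  X = (T̂ − (1 − ρ)μ) / ρ
X = (54.72 − 0.16 × 48) / 0.84 = (54.72 − 7.68) / 0.84 = 47.04 / 0.84 = 56.00

56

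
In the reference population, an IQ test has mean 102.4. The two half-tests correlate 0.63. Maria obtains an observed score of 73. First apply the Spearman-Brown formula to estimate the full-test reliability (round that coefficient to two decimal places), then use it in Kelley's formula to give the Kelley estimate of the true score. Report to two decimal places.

Spearman-Brown: ρ = 2r/(1 + r) = 2(0.63)/(1 + 0.63) = 1.260/1.63 = 0.7730 → 0.77
T̂ = ρX + (1 − ρ)μ
  = 0.77 × 73 + 0.23 × 102.4
  = 56.21 + 23.552
  = 79.762
  ≈ 79.76

79.76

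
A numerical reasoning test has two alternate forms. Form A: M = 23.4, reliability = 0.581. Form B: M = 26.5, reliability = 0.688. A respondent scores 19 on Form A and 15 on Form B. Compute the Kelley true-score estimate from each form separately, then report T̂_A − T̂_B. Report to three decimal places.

T̂_A = 0.581(19) + 0.419(23.4) = 20.84360
T̂_B = 0.688(15) + 0.312(26.5) = 18.58800
T̂_A − T̂_B = 2.25560

2.256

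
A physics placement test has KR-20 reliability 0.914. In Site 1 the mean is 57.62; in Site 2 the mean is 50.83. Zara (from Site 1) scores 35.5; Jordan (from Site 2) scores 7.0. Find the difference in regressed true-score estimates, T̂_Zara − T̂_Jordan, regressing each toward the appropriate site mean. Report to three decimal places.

26.633

T̂_Zara = 0.914(35.5) + 0.086(57.62) = 37.40232
T̂_Jordan = 0.914(7.0) + 0.086(50.83) = 10.76938
Difference = 37.40232 − 10.76938 = 26.63294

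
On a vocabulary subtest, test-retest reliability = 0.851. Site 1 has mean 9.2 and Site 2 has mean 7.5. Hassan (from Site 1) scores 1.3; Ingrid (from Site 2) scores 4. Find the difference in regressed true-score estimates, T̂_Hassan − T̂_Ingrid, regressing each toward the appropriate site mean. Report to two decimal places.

T̂_Hassan = 0.851(1.3) + 0.149(9.2) = 2.4771
T̂_Ingrid = 0.851(4) + 0.149(7.5) = 4.5215
Difference = 2.4771 − 4.5215 = -2.0444

-2.04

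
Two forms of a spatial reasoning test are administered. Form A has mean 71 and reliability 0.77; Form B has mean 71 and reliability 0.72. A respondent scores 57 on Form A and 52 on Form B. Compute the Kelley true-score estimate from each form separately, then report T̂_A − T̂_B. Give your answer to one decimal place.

T̂_A = 0.77(57) + 0.23(71) = 60.220
T̂_B = 0.72(52) + 0.28(71) = 57.320
T̂_A − T̂_B = 2.900

2.9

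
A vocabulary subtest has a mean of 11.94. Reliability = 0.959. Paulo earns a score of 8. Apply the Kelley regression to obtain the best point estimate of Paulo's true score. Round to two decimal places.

8.16

T̂ = ρX + (1 − ρ)μ
  = 0.959 × 8 + 0.041 × 11.94
  = 7.672 + 0.48954
  = 8.162
  ≈ 8.16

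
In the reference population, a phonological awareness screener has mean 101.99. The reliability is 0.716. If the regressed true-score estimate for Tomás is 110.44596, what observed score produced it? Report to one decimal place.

113.8

T̂ = ρX + (1 − ρ)μ  ⇒  X = (T̂ − (1 − ρ)μ) / ρ
X = (110.44596 − 0.284 × 101.99) / 0.716 = (110.44596 − 28.96516) / 0.716 = 81.48080 / 0.716 = 113.800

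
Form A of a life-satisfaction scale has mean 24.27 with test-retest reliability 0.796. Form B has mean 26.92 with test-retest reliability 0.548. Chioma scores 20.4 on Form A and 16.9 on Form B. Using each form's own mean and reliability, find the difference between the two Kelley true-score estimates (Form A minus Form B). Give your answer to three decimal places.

-0.240

T̂_A = 0.796(20.4) + 0.204(24.27) = 21.18948
T̂_B = 0.548(16.9) + 0.452(26.92) = 21.42904
T̂_A − T̂_B = -0.23956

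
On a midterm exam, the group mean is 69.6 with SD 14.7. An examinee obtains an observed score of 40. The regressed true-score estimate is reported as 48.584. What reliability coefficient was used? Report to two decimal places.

0.71

T̂ = ρX + (1 − ρ)μ  ⇒  T̂ − μ = ρ(X − μ)
ρ = (T̂ − μ)/(X − μ) = (48.584 − 69.6) / (40 − 69.6) = -21.016 / -29.6 = 0.7100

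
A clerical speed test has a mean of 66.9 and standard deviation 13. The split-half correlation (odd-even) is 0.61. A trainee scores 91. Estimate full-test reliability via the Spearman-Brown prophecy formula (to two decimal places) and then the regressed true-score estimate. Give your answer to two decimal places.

85.22

Spearman-Brown: ρ = 2r/(1 + r) = 2(0.61)/(1 + 0.61) = 1.220/1.61 = 0.7578 → 0.76
T̂ = 0.76(91) + 0.24(66.9) = 69.16 + 16.056 = 85.216 → 85.22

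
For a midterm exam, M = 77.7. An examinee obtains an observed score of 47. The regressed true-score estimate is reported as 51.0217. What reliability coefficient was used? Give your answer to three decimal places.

0.869

T̂ = ρX + (1 − ρ)μ  ⇒  T̂ − μ = ρ(X − μ)
ρ = (T̂ − μ)/(X − μ) = (51.0217 − 77.7) / (47 − 77.7) = -26.6783 / -30.7 = 0.86900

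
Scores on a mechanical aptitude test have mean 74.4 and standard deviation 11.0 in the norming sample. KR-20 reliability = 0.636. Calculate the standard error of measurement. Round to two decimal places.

SEM = SD · √(1 − ρ) = 11.0 × √0.364 = 11.0 × 0.6033 = 6.637

6.64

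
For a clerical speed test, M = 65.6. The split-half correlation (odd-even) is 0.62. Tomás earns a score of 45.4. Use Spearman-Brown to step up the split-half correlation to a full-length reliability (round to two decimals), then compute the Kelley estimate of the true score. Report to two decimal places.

50.05

Spearman-Brown: ρ = 2r/(1 + r) = 2(0.62)/(1 + 0.62) = 1.240/1.62 = 0.7654 → 0.77
T̂ = ρX + (1 − ρ)μ
  = 0.77 × 45.4 + 0.23 × 65.6
  = 34.958 + 15.088
  = 50.046
  ≈ 50.05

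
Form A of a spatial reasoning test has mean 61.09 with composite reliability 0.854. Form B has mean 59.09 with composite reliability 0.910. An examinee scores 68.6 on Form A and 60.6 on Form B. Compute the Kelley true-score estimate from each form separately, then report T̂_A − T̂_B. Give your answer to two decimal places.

7.04

T̂_A = 0.854(68.6) + 0.146(61.09) = 67.5035
T̂_B = 0.910(60.6) + 0.090(59.09) = 60.4641
T̂_A − T̂_B = 7.0394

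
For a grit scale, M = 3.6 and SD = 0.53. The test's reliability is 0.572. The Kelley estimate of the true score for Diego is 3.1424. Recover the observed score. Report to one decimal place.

T̂ = ρX + (1 − ρ)μ  ⇒  X = (T̂ − (1 − ρ)μ) / ρ
X = (3.1424 − 0.428 × 3.6) / 0.572 = (3.1424 − 1.5408) / 0.572 = 1.6016 / 0.572 = 2.800

2.8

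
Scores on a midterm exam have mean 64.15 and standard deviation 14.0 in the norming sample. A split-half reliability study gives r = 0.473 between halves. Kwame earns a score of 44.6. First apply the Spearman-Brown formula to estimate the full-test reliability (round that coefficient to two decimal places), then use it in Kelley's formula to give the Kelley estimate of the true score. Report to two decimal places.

51.64

Spearman-Brown: ρ = 2r/(1 + r) = 2(0.473)/(1 + 0.473) = 0.9460/1.473 = 0.6422 → 0.64
T̂ = ρX + (1 − ρ)μ
  = 0.64 × 44.6 + 0.36 × 64.15
  = 28.544 + 23.0940
  = 51.638
  ≈ 51.64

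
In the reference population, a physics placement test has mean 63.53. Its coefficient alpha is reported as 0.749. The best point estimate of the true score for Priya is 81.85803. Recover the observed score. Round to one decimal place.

T̂ = ρX + (1 − ρ)μ  ⇒  X = (T̂ − (1 − ρ)μ) / ρ
X = (81.85803 − 0.251 × 63.53) / 0.749 = (81.85803 − 15.94603) / 0.749 = 65.91200 / 0.749 = 88.000

88.0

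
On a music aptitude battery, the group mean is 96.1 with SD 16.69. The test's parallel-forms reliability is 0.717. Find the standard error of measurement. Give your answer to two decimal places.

8.88

SEM = SD · √(1 − ρ) = 16.69 × √0.283 = 16.69 × 0.5320 = 8.879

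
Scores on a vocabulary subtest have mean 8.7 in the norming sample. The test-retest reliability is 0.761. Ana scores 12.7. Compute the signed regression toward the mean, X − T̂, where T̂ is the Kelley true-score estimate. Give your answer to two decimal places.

0.96

Kelley's formula gives T̂ = 0.761·12.7 + 0.239·8.7 = 9.6647 + 2.0793 = 11.7440.
X − T̂ = 12.7 − 11.744 = 0.956 → 0.96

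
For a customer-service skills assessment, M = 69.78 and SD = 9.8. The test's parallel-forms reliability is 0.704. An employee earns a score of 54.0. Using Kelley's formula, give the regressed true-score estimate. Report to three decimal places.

58.671

T̂ = ρX + (1 − ρ)μ
  = 0.704 × 54.0 + 0.296 × 69.78
  = 38.0160 + 20.65488
  = 58.6709
  ≈ 58.671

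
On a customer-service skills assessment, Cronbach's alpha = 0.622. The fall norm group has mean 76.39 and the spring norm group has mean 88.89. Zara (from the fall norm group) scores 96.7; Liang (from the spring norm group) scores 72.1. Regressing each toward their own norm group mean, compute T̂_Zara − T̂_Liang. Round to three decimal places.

10.576

T̂_Zara = 0.622(96.7) + 0.378(76.39) = 89.02282
T̂_Liang = 0.622(72.1) + 0.378(88.89) = 78.44662
Difference = 89.02282 − 78.44662 = 10.57620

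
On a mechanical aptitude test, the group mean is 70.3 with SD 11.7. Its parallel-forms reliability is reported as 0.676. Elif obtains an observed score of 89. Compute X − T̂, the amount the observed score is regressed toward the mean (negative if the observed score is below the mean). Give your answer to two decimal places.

6.06

Kelley's formula gives T̂ = 0.676·89 + 0.324·70.3 = 60.164 + 22.7772 = 82.9412.
X − T̂ = 89 − 82.941 = 6.059 → 6.06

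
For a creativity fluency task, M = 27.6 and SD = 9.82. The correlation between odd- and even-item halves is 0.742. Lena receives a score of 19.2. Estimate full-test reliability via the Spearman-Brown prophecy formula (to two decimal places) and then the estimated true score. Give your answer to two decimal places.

20.46

Spearman-Brown: ρ = 2r/(1 + r) = 2(0.742)/(1 + 0.742) = 1.4840/1.742 = 0.8519 → 0.85
T̂ = ρX + (1 − ρ)μ
  = 0.85 × 19.2 + 0.15 × 27.6
  = 16.320 + 4.140
  = 20.460
  ≈ 20.46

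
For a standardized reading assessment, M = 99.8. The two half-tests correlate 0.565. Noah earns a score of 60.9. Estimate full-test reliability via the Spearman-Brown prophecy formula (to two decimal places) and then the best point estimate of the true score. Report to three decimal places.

Spearman-Brown: ρ = 2r/(1 + r) = 2(0.565)/(1 + 0.565) = 1.1300/1.565 = 0.7220 → 0.72
T̂ = ρX + (1 − ρ)μ
  = 0.72 × 60.9 + 0.28 × 99.8
  = 43.848 + 27.944
  = 71.7920
  ≈ 71.792

71.792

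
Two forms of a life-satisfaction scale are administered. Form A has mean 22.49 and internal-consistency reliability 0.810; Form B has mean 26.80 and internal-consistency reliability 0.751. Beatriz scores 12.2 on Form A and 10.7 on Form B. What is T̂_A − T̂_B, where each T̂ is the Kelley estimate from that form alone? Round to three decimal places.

-0.554

T̂_A = 0.810(12.2) + 0.190(22.49) = 14.15510
T̂_B = 0.751(10.7) + 0.249(26.80) = 14.70890
T̂_A − T̂_B = -0.55380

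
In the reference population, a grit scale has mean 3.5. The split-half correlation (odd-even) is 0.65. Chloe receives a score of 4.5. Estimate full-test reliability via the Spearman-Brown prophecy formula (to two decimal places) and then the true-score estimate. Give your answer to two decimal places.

Spearman-Brown: ρ = 2r/(1 + r) = 2(0.65)/(1 + 0.65) = 1.300/1.65 = 0.7879 → 0.79
T̂ = ρX + (1 − ρ)μ
  = 0.79 × 4.5 + 0.21 × 3.5
  = 3.555 + 0.735
  = 4.290
  ≈ 4.29

4.29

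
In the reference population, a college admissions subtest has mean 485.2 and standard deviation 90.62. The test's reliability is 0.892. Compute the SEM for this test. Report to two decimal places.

29.78

SEM = SD · √(1 − ρ) = 90.62 × √0.108 = 90.62 × 0.3286 = 29.781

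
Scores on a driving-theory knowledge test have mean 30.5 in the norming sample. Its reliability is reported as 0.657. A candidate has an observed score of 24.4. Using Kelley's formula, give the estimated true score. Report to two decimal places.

Weight the observed score by reliability and the mean by (1 − reliability): T̂ = 0.657·24.4 + 0.343·30.5 = 16.0308 + 10.4615 = 26.492.

26.49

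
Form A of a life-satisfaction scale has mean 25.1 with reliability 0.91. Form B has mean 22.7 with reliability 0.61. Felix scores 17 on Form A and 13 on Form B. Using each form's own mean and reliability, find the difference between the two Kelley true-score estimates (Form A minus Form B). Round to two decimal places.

T̂_A = 0.91(17) + 0.09(25.1) = 17.7290
T̂_B = 0.61(13) + 0.39(22.7) = 16.7830
T̂_A − T̂_B = 0.9460

0.95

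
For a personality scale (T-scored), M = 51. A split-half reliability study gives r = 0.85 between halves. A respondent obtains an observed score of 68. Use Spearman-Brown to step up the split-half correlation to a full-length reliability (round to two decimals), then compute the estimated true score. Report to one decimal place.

Spearman-Brown: ρ = 2r/(1 + r) = 2(0.85)/(1 + 0.85) = 1.700/1.85 = 0.9189 → 0.92
Regress the observed score toward the mean by the unreliability: T̂ = 0.92·68 + 0.08·51 = 62.56 + 4.08 = 66.64.

66.6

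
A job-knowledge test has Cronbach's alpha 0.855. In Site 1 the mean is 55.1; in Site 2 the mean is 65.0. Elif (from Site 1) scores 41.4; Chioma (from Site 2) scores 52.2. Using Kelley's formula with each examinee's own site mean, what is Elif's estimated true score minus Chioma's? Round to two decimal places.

-10.67

T̂_Elif = 0.855(41.4) + 0.145(55.1) = 43.3865
T̂_Chioma = 0.855(52.2) + 0.145(65.0) = 54.0560
Difference = 43.3865 − 54.0560 = -10.6695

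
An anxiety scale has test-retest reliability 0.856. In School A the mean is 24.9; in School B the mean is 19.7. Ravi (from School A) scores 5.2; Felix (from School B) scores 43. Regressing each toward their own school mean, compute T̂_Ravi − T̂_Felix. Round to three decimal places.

-31.608

T̂_Ravi = 0.856(5.2) + 0.144(24.9) = 8.03680
T̂_Felix = 0.856(43) + 0.144(19.7) = 39.64480
Difference = 8.03680 − 39.64480 = -31.60800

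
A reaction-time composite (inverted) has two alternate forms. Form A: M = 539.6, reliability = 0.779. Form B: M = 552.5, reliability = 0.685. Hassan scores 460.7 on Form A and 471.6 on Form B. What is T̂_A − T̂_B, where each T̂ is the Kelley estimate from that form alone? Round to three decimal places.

T̂_A = 0.779(460.7) + 0.221(539.6) = 478.13690
T̂_B = 0.685(471.6) + 0.315(552.5) = 497.08350
T̂_A − T̂_B = -18.94660

-18.947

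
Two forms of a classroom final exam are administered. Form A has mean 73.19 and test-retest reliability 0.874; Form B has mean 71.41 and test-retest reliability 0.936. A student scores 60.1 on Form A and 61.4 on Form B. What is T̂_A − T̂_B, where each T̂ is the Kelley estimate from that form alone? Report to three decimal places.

T̂_A = 0.874(60.1) + 0.126(73.19) = 61.74934
T̂_B = 0.936(61.4) + 0.064(71.41) = 62.04064
T̂_A − T̂_B = -0.29130

-0.291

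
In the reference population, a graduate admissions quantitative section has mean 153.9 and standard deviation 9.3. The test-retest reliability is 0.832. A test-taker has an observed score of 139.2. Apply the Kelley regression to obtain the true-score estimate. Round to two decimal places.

T̂ = ρX + (1 − ρ)μ
  = 0.832 × 139.2 + 0.168 × 153.9
  = 115.8144 + 25.8552
  = 141.670
  ≈ 141.67

141.67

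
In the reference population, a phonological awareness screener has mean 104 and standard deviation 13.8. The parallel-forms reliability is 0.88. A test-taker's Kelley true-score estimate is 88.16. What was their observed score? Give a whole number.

86

T̂ = ρX + (1 − ρ)μ  ⇒  X = (T̂ − (1 − ρ)μ) / ρ
X = (88.16 − 0.12 × 104) / 0.88 = (88.16 − 12.48) / 0.88 = 75.68 / 0.88 = 86.00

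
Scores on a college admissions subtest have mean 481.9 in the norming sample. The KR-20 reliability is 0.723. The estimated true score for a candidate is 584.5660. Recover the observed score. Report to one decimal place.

623.9

T̂ = ρX + (1 − ρ)μ  ⇒  X = (T̂ − (1 − ρ)μ) / ρ
X = (584.5660 − 0.277 × 481.9) / 0.723 = (584.5660 − 133.4863) / 0.723 = 451.0797 / 0.723 = 623.900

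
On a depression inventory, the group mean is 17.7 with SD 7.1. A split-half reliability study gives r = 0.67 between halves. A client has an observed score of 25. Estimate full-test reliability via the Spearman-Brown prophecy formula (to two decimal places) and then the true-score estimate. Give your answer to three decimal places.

23.540

Spearman-Brown: ρ = 2r/(1 + r) = 2(0.67)/(1 + 0.67) = 1.340/1.67 = 0.8024 → 0.80
Regress the observed score toward the mean by the unreliability: T̂ = 0.80·25 + 0.20·17.7 = 20.00 + 3.540 = 23.5400.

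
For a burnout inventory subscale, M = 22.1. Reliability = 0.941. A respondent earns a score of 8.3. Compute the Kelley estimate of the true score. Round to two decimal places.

Regress the observed score toward the mean by the unreliability: T̂ = 0.941·8.3 + 0.059·22.1 = 7.8103 + 1.3039 = 9.114.

9.11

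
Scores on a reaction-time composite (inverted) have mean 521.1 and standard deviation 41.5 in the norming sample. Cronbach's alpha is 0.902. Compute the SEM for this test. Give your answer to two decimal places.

12.99

SEM = SD · √(1 − ρ) = 41.5 × √0.098 = 41.5 × 0.3130 = 12.992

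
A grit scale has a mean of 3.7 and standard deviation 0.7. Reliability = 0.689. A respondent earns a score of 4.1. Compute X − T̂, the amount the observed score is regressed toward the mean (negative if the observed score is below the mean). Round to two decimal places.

T̂ = ρX + (1 − ρ)μ
  = 0.689 × 4.1 + 0.311 × 3.7
  = 2.8249 + 1.1507
  = 3.9756
  ≈ 3.976
X − T̂ = 4.1 − 3.976 = 0.124 → 0.12

0.12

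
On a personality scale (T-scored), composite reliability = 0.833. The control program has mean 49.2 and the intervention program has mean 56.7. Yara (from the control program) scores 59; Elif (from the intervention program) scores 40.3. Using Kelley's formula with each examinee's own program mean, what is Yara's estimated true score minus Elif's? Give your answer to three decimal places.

14.325

T̂_Yara = 0.833(59) + 0.167(49.2) = 57.36340
T̂_Elif = 0.833(40.3) + 0.167(56.7) = 43.03880
Difference = 57.36340 − 43.03880 = 14.32460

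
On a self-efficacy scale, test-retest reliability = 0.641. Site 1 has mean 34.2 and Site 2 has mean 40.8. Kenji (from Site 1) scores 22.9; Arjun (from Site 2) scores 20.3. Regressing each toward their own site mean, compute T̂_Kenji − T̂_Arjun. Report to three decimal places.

T̂_Kenji = 0.641(22.9) + 0.359(34.2) = 26.95670
T̂_Arjun = 0.641(20.3) + 0.359(40.8) = 27.65950
Difference = 26.95670 − 27.65950 = -0.70280

-0.703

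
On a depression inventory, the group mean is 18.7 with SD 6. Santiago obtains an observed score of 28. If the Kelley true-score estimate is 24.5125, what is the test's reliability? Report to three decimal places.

T̂ = ρX + (1 − ρ)μ  ⇒  T̂ − μ = ρ(X − μ)
ρ = (T̂ − μ)/(X − μ) = (24.5125 − 18.7) / (28 − 18.7) = 5.8125 / 9.3 = 0.62500

0.625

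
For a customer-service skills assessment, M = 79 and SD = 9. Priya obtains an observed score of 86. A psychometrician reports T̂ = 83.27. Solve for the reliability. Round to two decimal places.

0.61

T̂ = ρX + (1 − ρ)μ  ⇒  T̂ − μ = ρ(X − μ)
ρ = (T̂ − μ)/(X − μ) = (83.27 − 79) / (86 − 79) = 4.27 / 7.0 = 0.6100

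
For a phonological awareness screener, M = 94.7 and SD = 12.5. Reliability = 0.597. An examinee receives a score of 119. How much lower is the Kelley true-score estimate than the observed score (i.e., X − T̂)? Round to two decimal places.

9.79

Kelley's formula gives T̂ = 0.597·119 + 0.403·94.7 = 71.043 + 38.1641 = 109.2071.
X − T̂ = 119 − 109.207 = 9.793 → 9.79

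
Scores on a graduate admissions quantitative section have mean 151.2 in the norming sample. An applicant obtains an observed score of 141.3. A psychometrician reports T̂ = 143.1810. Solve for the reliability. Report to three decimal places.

T̂ = ρX + (1 − ρ)μ  ⇒  T̂ − μ = ρ(X − μ)
ρ = (T̂ − μ)/(X − μ) = (143.1810 − 151.2) / (141.3 − 151.2) = -8.0190 / -9.9 = 0.81000

0.810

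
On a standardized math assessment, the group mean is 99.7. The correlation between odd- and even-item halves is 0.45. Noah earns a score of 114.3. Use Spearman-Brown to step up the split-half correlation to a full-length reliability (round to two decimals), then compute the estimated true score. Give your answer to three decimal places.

108.752

Spearman-Brown: ρ = 2r/(1 + r) = 2(0.45)/(1 + 0.45) = 0.900/1.45 = 0.6207 → 0.62
T̂ = ρX + (1 − ρ)μ
  = 0.62 × 114.3 + 0.38 × 99.7
  = 70.866 + 37.886
  = 108.7520
  ≈ 108.752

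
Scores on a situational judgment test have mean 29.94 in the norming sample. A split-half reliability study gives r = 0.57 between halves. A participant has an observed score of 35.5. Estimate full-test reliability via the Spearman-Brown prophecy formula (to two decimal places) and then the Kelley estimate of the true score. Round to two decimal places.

Spearman-Brown: ρ = 2r/(1 + r) = 2(0.57)/(1 + 0.57) = 1.140/1.57 = 0.7261 → 0.73
Kelley's formula gives T̂ = 0.73·35.5 + 0.27·29.94 = 25.915 + 8.0838 = 33.999.

34.00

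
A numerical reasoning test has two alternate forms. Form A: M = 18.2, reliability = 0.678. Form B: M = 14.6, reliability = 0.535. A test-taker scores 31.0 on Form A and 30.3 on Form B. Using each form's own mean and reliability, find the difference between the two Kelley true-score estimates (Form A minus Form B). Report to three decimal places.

3.879

T̂_A = 0.678(31.0) + 0.322(18.2) = 26.87840
T̂_B = 0.535(30.3) + 0.465(14.6) = 22.99950
T̂_A − T̂_B = 3.87890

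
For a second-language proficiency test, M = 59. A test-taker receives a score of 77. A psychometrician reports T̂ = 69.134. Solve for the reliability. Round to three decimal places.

T̂ = ρX + (1 − ρ)μ  ⇒  T̂ − μ = ρ(X − μ)
ρ = (T̂ − μ)/(X − μ) = (69.134 − 59) / (77 − 59) = 10.134 / 18.0 = 0.56300

0.563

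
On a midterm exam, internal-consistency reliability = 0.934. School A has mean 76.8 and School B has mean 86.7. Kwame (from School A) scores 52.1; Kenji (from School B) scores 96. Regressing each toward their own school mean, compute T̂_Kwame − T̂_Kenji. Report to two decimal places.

T̂_Kwame = 0.934(52.1) + 0.066(76.8) = 53.7302
T̂_Kenji = 0.934(96) + 0.066(86.7) = 95.3862
Difference = 53.7302 − 95.3862 = -41.6560

-41.66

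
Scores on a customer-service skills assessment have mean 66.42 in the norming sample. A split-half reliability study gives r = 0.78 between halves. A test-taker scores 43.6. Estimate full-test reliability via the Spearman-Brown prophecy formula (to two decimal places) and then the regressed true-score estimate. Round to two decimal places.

Spearman-Brown: ρ = 2r/(1 + r) = 2(0.78)/(1 + 0.78) = 1.560/1.78 = 0.8764 → 0.88
Kelley's formula gives T̂ = 0.88·43.6 + 0.12·66.42 = 38.368 + 7.9704 = 46.338.

46.34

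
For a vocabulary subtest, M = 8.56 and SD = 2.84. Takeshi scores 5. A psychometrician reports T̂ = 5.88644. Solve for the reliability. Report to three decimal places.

0.751

T̂ = ρX + (1 − ρ)μ  ⇒  T̂ − μ = ρ(X − μ)
ρ = (T̂ − μ)/(X − μ) = (5.88644 − 8.56) / (5 − 8.56) = -2.67356 / -3.56 = 0.75100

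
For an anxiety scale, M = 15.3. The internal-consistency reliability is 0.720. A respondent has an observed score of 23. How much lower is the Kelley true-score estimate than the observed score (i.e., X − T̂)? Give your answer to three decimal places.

2.156

T̂ = ρX + (1 − ρ)μ
  = 0.720 × 23 + 0.280 × 15.3
  = 16.560 + 4.2840
  = 20.84400
  ≈ 20.8440
X − T̂ = 23 − 20.8440 = 2.1560 → 2.156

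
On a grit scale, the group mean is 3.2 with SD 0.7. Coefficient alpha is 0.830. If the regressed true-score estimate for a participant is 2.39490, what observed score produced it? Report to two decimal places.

2.23

T̂ = ρX + (1 − ρ)μ  ⇒  X = (T̂ − (1 − ρ)μ) / ρ
X = (2.39490 − 0.170 × 3.2) / 0.830 = (2.39490 − 0.5440) / 0.830 = 1.85090 / 0.830 = 2.2300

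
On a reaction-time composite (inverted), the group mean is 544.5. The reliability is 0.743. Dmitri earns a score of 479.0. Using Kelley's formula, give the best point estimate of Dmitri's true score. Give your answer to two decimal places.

Weight the observed score by reliability and the mean by (1 − reliability): T̂ = 0.743·479.0 + 0.257·544.5 = 355.8970 + 139.9365 = 495.833.

495.83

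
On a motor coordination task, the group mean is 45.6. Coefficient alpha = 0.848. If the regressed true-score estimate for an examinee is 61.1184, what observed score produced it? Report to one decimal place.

63.9

T̂ = ρX + (1 − ρ)μ  ⇒  X = (T̂ − (1 − ρ)μ) / ρ
X = (61.1184 − 0.152 × 45.6) / 0.848 = (61.1184 − 6.9312) / 0.848 = 54.1872 / 0.848 = 63.900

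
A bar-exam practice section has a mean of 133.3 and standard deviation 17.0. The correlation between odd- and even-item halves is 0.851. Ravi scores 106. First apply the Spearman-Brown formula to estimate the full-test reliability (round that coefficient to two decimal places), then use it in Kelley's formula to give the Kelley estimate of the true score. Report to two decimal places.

Spearman-Brown: ρ = 2r/(1 + r) = 2(0.851)/(1 + 0.851) = 1.7020/1.851 = 0.9195 → 0.92
T̂ = 0.92(106) + 0.08(133.3) = 97.52 + 10.664 = 108.184 → 108.18

108.18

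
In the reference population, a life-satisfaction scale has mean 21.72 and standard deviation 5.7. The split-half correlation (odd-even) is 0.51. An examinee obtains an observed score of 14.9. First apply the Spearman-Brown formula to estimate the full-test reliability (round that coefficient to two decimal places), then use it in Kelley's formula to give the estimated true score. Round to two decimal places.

Spearman-Brown: ρ = 2r/(1 + r) = 2(0.51)/(1 + 0.51) = 1.020/1.51 = 0.6755 → 0.68
T̂ = ρX + (1 − ρ)μ
  = 0.68 × 14.9 + 0.32 × 21.72
  = 10.132 + 6.9504
  = 17.082
  ≈ 17.08

17.08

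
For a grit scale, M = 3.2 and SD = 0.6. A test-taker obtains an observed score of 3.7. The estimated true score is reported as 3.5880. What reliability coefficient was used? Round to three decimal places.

0.776

T̂ = ρX + (1 − ρ)μ  ⇒  T̂ − μ = ρ(X − μ)
ρ = (T̂ − μ)/(X − μ) = (3.5880 − 3.2) / (3.7 − 3.2) = 0.3880 / 0.5 = 0.77600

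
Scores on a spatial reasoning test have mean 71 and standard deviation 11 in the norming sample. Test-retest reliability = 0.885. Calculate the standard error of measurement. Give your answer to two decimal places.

3.73

SEM = SD · √(1 − ρ) = 11 × √0.115 = 11 × 0.3391 = 3.730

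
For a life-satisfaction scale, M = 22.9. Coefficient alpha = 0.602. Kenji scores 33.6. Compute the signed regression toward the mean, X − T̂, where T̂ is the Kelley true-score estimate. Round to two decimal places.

4.26

Regress the observed score toward the mean by the unreliability: T̂ = 0.602·33.6 + 0.398·22.9 = 20.2272 + 9.1142 = 29.3414.
X − T̂ = 33.6 − 29.341 = 4.259 → 4.26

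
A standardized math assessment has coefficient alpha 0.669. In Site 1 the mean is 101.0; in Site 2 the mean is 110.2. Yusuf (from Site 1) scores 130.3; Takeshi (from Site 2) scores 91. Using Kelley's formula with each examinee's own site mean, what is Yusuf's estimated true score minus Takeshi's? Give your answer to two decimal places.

23.25

T̂_Yusuf = 0.669(130.3) + 0.331(101.0) = 120.6017
T̂_Takeshi = 0.669(91) + 0.331(110.2) = 97.3552
Difference = 120.6017 − 97.3552 = 23.2465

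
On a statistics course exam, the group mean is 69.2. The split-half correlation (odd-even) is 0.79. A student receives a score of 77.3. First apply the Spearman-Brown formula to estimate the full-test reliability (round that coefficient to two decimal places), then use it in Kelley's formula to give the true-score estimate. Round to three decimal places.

76.328

Spearman-Brown: ρ = 2r/(1 + r) = 2(0.79)/(1 + 0.79) = 1.580/1.79 = 0.8827 → 0.88
T̂ = 0.88(77.3) + 0.12(69.2) = 68.024 + 8.304 = 76.3280 → 76.328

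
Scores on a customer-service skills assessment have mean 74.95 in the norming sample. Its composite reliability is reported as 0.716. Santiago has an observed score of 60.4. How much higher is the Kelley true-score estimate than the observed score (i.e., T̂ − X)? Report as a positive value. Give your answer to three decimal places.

4.132

T̂ = ρX + (1 − ρ)μ
  = 0.716 × 60.4 + 0.284 × 74.95
  = 43.2464 + 21.28580
  = 64.53220
  ≈ 64.5322
T̂ − X = 64.5322 − 60.4 = 4.1322 → 4.132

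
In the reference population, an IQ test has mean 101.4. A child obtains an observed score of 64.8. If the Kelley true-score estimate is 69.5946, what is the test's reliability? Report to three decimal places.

T̂ = ρX + (1 − ρ)μ  ⇒  T̂ − μ = ρ(X − μ)
ρ = (T̂ − μ)/(X − μ) = (69.5946 − 101.4) / (64.8 − 101.4) = -31.8054 / -36.6 = 0.86900

0.869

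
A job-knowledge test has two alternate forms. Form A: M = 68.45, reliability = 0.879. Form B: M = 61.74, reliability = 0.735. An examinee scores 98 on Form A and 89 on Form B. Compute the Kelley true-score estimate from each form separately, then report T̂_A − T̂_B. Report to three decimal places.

12.648

T̂_A = 0.879(98) + 0.121(68.45) = 94.42445
T̂_B = 0.735(89) + 0.265(61.74) = 81.77610
T̂_A − T̂_B = 12.64835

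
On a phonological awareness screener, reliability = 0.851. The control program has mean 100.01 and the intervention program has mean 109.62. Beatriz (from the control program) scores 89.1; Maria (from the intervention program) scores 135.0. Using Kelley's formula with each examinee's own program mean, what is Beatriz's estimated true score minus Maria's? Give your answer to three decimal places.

T̂_Beatriz = 0.851(89.1) + 0.149(100.01) = 90.72559
T̂_Maria = 0.851(135.0) + 0.149(109.62) = 131.21838
Difference = 90.72559 − 131.21838 = -40.49279

-40.493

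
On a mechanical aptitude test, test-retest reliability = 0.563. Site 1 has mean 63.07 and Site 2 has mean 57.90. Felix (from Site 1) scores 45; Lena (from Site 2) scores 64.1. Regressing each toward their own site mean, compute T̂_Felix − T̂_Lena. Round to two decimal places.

T̂_Felix = 0.563(45) + 0.437(63.07) = 52.8966
T̂_Lena = 0.563(64.1) + 0.437(57.90) = 61.3906
Difference = 52.8966 − 61.3906 = -8.4940

-8.49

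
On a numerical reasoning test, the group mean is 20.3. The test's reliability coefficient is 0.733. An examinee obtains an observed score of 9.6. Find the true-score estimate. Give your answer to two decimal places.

12.46

T̂ = ρX + (1 − ρ)μ
  = 0.733 × 9.6 + 0.267 × 20.3
  = 7.0368 + 5.4201
  = 12.457
  ≈ 12.46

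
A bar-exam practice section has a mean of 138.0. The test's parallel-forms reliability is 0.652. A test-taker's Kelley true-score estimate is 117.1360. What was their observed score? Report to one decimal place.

T̂ = ρX + (1 − ρ)μ  ⇒  X = (T̂ − (1 − ρ)μ) / ρ
X = (117.1360 − 0.348 × 138.0) / 0.652 = (117.1360 − 48.0240) / 0.652 = 69.1120 / 0.652 = 106.000

106.0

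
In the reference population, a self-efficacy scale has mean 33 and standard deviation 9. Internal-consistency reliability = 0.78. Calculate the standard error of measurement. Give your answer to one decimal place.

SEM = SD · √(1 − ρ) = 9 × √0.22 = 9 × 0.4690 = 4.221

4.2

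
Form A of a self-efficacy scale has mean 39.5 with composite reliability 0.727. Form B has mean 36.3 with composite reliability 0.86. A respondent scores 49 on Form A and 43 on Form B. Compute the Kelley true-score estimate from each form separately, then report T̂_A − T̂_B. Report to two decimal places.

T̂_A = 0.727(49) + 0.273(39.5) = 46.4065
T̂_B = 0.86(43) + 0.14(36.3) = 42.0620
T̂_A − T̂_B = 4.3445

4.34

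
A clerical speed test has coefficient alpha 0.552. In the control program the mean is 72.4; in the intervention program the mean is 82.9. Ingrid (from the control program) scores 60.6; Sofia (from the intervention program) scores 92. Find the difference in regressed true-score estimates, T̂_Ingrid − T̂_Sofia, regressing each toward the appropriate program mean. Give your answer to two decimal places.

-22.04

T̂_Ingrid = 0.552(60.6) + 0.448(72.4) = 65.8864
T̂_Sofia = 0.552(92) + 0.448(82.9) = 87.9232
Difference = 65.8864 − 87.9232 = -22.0368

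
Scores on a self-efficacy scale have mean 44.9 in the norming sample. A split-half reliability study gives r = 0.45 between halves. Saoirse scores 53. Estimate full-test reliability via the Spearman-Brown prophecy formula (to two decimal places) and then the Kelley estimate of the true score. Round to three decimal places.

49.922

Spearman-Brown: ρ = 2r/(1 + r) = 2(0.45)/(1 + 0.45) = 0.900/1.45 = 0.6207 → 0.62
Kelley's formula gives T̂ = 0.62·53 + 0.38·44.9 = 32.86 + 17.062 = 49.9220.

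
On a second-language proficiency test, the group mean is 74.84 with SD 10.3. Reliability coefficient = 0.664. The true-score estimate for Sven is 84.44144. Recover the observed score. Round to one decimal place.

89.3

T̂ = ρX + (1 − ρ)μ  ⇒  X = (T̂ − (1 − ρ)μ) / ρ
X = (84.44144 − 0.336 × 74.84) / 0.664 = (84.44144 − 25.14624) / 0.664 = 59.29520 / 0.664 = 89.300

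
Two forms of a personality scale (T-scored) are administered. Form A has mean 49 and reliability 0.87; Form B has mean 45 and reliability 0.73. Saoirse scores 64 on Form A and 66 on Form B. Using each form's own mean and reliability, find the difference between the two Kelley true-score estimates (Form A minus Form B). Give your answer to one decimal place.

T̂_A = 0.87(64) + 0.13(49) = 62.050
T̂_B = 0.73(66) + 0.27(45) = 60.330
T̂_A − T̂_B = 1.720

1.7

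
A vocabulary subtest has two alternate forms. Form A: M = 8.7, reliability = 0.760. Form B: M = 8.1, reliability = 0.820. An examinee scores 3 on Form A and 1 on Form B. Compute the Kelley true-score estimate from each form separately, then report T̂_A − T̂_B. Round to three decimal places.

2.090

T̂_A = 0.760(3) + 0.240(8.7) = 4.36800
T̂_B = 0.820(1) + 0.180(8.1) = 2.27800
T̂_A − T̂_B = 2.09000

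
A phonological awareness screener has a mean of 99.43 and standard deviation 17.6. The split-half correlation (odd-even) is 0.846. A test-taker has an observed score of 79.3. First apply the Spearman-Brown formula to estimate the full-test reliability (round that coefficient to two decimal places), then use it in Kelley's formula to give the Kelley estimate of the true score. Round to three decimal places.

80.910

Spearman-Brown: ρ = 2r/(1 + r) = 2(0.846)/(1 + 0.846) = 1.6920/1.846 = 0.9166 → 0.92
Kelley's formula gives T̂ = 0.92·79.3 + 0.08·99.43 = 72.956 + 7.9544 = 80.9104.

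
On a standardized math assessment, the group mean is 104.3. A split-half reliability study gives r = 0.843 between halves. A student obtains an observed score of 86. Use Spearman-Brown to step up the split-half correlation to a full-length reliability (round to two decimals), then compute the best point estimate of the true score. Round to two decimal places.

Spearman-Brown: ρ = 2r/(1 + r) = 2(0.843)/(1 + 0.843) = 1.6860/1.843 = 0.9148 → 0.91
T̂ = ρX + (1 − ρ)μ
  = 0.91 × 86 + 0.09 × 104.3
  = 78.26 + 9.387
  = 87.647
  ≈ 87.65

87.65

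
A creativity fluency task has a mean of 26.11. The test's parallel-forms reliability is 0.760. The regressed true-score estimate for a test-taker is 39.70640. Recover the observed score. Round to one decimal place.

T̂ = ρX + (1 − ρ)μ  ⇒  X = (T̂ − (1 − ρ)μ) / ρ
X = (39.70640 − 0.240 × 26.11) / 0.760 = (39.70640 − 6.26640) / 0.760 = 33.44000 / 0.760 = 44.000

44.0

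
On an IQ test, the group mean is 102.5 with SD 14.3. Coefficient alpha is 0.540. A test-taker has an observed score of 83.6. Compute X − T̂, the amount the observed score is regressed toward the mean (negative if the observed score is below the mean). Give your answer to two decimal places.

T̂ = ρX + (1 − ρ)μ
  = 0.540 × 83.6 + 0.460 × 102.5
  = 45.1440 + 47.1500
  = 92.2940
  ≈ 92.294
X − T̂ = 83.6 − 92.294 = -8.694 → -8.69

-8.69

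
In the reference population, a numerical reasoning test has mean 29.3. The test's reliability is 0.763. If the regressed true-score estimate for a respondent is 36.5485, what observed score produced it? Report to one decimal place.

38.8

T̂ = ρX + (1 − ρ)μ  ⇒  X = (T̂ − (1 − ρ)μ) / ρ
X = (36.5485 − 0.237 × 29.3) / 0.763 = (36.5485 − 6.9441) / 0.763 = 29.6044 / 0.763 = 38.800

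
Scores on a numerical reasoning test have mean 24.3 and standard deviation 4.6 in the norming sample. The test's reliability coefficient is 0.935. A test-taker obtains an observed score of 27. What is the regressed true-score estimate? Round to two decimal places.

26.82

T̂ = ρX + (1 − ρ)μ
  = 0.935 × 27 + 0.065 × 24.3
  = 25.245 + 1.5795
  = 26.825
  ≈ 26.82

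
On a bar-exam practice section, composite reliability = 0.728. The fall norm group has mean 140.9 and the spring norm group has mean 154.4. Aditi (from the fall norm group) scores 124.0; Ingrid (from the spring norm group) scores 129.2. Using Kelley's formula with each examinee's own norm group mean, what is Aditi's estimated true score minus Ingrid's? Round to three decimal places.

-7.458

T̂_Aditi = 0.728(124.0) + 0.272(140.9) = 128.59680
T̂_Ingrid = 0.728(129.2) + 0.272(154.4) = 136.05440
Difference = 128.59680 − 136.05440 = -7.45760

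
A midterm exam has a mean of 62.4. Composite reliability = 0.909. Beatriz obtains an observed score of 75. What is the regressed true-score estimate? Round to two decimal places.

T̂ = ρX + (1 − ρ)μ
  = 0.909 × 75 + 0.091 × 62.4
  = 68.175 + 5.6784
  = 73.853
  ≈ 73.85

73.85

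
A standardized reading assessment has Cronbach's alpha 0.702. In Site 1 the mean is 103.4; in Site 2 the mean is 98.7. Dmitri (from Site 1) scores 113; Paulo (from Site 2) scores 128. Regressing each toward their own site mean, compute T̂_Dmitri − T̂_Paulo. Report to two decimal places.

-9.13

T̂_Dmitri = 0.702(113) + 0.298(103.4) = 110.1392
T̂_Paulo = 0.702(128) + 0.298(98.7) = 119.2686
Difference = 110.1392 − 119.2686 = -9.1294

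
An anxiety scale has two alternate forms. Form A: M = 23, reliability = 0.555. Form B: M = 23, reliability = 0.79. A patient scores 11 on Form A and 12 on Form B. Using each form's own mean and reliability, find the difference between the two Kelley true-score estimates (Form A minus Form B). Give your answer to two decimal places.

T̂_A = 0.555(11) + 0.445(23) = 16.3400
T̂_B = 0.79(12) + 0.21(23) = 14.3100
T̂_A − T̂_B = 2.0300

2.03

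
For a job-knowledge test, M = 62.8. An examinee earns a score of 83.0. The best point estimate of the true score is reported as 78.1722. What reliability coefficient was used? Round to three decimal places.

0.761

T̂ = ρX + (1 − ρ)μ  ⇒  T̂ − μ = ρ(X − μ)
ρ = (T̂ − μ)/(X − μ) = (78.1722 − 62.8) / (83.0 − 62.8) = 15.3722 / 20.2 = 0.76100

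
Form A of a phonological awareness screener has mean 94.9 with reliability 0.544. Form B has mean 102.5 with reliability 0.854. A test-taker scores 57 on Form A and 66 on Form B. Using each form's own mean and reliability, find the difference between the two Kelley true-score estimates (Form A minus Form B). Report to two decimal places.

2.95

T̂_A = 0.544(57) + 0.456(94.9) = 74.2824
T̂_B = 0.854(66) + 0.146(102.5) = 71.3290
T̂_A − T̂_B = 2.9534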